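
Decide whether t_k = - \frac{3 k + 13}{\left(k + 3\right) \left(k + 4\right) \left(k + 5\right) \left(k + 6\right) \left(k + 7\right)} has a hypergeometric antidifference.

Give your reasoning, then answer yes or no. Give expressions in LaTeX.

Step 1: r(k) = (k + 3)*(3*k + 16)/((k + 8)*(3*k + 13)).
A = k + 3, B = k + 8, C = k + 13/3.
Need (k + 3)·f(k+1) − (k + 7)·f(k) = k + 13/3.
d = 4 from the (1,1,1) case.
A polynomial solution: f(k) = k*(k + 4)*(k**2 + 14*k + 63)/270.
So s_k = (B(k−1)f/C)·t_k = (k*(k + 4)*(k + 7)*(k**2 + 14*k + 63)/(90*(3*k + 13)))·t_k = k*(-k**2 - 14*k - 63)/(90*(k**3 + 14*k**2 + 63*k + 90)).
Δs = (-3*k - 13)/(k**5 + 25*k**4 + 245*k**3 + 1175*k**2 + 2754*k + 2520), as required.

Yes. s_k = \frac{k \left(- k^{2} - 14 k - 63\right)}{90 \left(k^{3} + 14 k^{2} + 63 k + 90\right)}.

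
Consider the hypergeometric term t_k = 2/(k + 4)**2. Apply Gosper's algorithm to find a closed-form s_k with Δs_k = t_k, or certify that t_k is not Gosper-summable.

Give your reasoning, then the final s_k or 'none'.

Compute t_(k+1)/t_k: get (k + 4)**2/(k + 5)**2.
Normal form (A,B,C) = (k**2 + 8*k + 16, k**2 + 10*k + 25, 1).
Key eq: (k**2 + 8*k + 16)·f(k+1) = (k**2 + 8*k + 16)·f(k) + (1).
d = 0 from the (2,2,0) case.
Put f(k) = c0: A·f(k+1) − B(k−1)·f(k) − C = -1; need -1 = 0 — inconsistent ⇒ no f, not summable.

none — t_k is not Gosper-summable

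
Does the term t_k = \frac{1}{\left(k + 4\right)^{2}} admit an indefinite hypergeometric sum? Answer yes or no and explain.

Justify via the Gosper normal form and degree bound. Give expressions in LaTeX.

Step 1: r(k) = (k + 4)**2/(k + 5)**2.
Factor: A=k**2 + 8*k + 16; B=k**2 + 10*k + 25; C=1.
Set up (k**2 + 8*k + 16)·f(k+1) − (k**2 + 8*k + 16)·f(k) − (1) = 0.
Bound: deg f ≤ 0.
Write f(k) = c0. Then LHS − RHS = -1, requiring -1 = 0: contradictory. No certificate.

No — the linear system for f has no solution.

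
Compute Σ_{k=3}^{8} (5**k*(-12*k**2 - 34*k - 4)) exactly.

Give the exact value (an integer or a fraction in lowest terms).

The ratio is 5*(6*k**2 + 29*k + 25)/(6*k**2 + 17*k + 2).
Gosper form: A/B · C(k+1)/C(k) with A=5, B=1, C=k**2 + 17*k/6 + 1/3.
f must satisfy (5)·f(k+1) − (1)·f(k) = k**2 + 17*k/6 + 1/3.
From deg A=0, deg B=0, deg C=2: d=2.
Match coefficients ⇒ f(k) = (k - 1)*(3*k + 4)/12.
R(k) = B(k−1)·f(k)/C(k) = (k - 1)*(3*k + 4)/(2*(6*k**2 + 17*k + 2)); s_k = R·t_k = 5**k*(-3*k**2 - k + 4).
Verify: 5**k*(-12*k**2 - 34*k - 4) matches t_k.
Evaluate s at k=9 and k=3: -484375000 and -3250; difference -484371750.

Σ = -484371750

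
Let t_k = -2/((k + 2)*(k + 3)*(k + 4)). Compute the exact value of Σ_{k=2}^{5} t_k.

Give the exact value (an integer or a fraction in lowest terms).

Σ = -13/360

Ratio r(k) = (k + 2)/(k + 5).
Gosper form: A/B · C(k+1)/C(k) with A=k + 2, B=k + 5, C=1.
f must satisfy (k + 2)·f(k+1) − (k + 4)·f(k) = 1.
From deg A=1, deg B=1, deg C=0: d=2.
Solve for f: f(k) = k*(k + 5)/12 (degree 2 ≤ 2).
So s_k = (B(k−1)f/C)·t_k = (k*(k + 4)*(k + 5)/12)·t_k = k*(-k - 5)/(6*(k + 2)*(k + 3)).
Δs = -2/(k**3 + 9*k**2 + 26*k + 24), as required.
Telescoping: Σ = s_(6) − s_(2) = -11/72 − (-7/60) = -13/360.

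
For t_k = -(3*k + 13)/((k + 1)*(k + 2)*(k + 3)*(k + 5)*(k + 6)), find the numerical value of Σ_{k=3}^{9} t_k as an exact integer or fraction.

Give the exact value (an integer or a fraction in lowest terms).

Σ = -91/15840

Compute t_(k+1)/t_k: get (k + 1)*(k + 5)*(3*k + 16)/((k + 4)*(k + 7)*(3*k + 13)).
A = k + 1, B = k + 7, C = k**2 + 25*k/3 + 52/3.
Set up (k + 1)·f(k+1) − (k + 6)·f(k) − (k**2 + 25*k/3 + 52/3) = 0.
d = 5 from the (1,1,2) case.
Solve for f: f(k) = k*(k + 3)*(k + 4)*(k**2 + 8*k + 17)/30 (degree 5 ≤ 5).
R(k) = B(k−1)·f(k)/C(k) = k*(k + 3)*(k + 6)*(k**2 + 8*k + 17)/(10*(3*k + 13)); s_k = R·t_k = k*(-k**2 - 8*k - 17)/(10*(k**3 + 8*k**2 + 17*k + 10)).
s_(k+1) − s_k = (-3*k - 13)/(k**5 + 17*k**4 + 107*k**3 + 307*k**2 + 396*k + 180) = t_k.
Sum = s_(10) − s_(3); s_(10) = -197/1980, s_(3) = -3/32 ⇒ -91/15840.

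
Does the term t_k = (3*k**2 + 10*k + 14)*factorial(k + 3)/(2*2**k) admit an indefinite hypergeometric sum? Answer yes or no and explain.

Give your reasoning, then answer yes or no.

Yes. s_k = (3*k + 1)*factorial(k + 3)/2**k.

Compute t_(k+1)/t_k: get (k + 4)*(10*k + 3*(k + 1)**2 + 24)/(2*(3*k**2 + 10*k + 14)).
Take A(k)=k/2 + 2, B(k)=1, C(k)=k**2 + 10*k/3 + 14/3.
Need (k/2 + 2)·f(k+1) − (1)·f(k) = k**2 + 10*k/3 + 14/3.
d = 1 from the (1,0,2) case.
Solving with deg f ≤ 1: f(k) = 2*(3*k + 1)/3.
Get s_k = R·t_k = (3*k + 1)*factorial(k + 3)/2**k with R(k) = B(k−1)f(k)/C(k) = 2*(3*k + 1)/(3*k**2 + 10*k + 14).
Verify: (3*k**2 + 10*k + 14)*factorial(k + 3)/(2*2**k) matches t_k.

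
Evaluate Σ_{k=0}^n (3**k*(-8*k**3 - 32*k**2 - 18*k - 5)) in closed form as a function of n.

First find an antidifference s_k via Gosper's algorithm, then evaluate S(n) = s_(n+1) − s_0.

Step 1: r(k) = 3*(8*k**3 + 56*k**2 + 106*k + 63)/(8*k**3 + 32*k**2 + 18*k + 5).
Normal form (A,B,C) = (3, 1, k**3 + 4*k**2 + 9*k/4 + 5/8).
Key eq: (3)·f(k+1) = (1)·f(k) + (k**3 + 4*k**2 + 9*k/4 + 5/8).
Bound: deg f ≤ 3.
Solve for f: f(k) = (4*k**3 - 2*k**2 - 3*k + 4)/8 (degree 3 ≤ 3).
R(k) = B(k−1)·f(k)/C(k) = (4*k**3 - 2*k**2 - 3*k + 4)/(8*k**3 + 32*k**2 + 18*k + 5); s_k = R·t_k = 3**k*(-4*k**3 + 2*k**2 + 3*k - 4).
Verify: 3**k*(-8*k**3 - 32*k**2 - 18*k - 5) matches t_k.
Σ_(k=0)^n t_k = s_(n+1) − s_(0) = (3**(n + 1)*(-4*n**3 - 10*n**2 - 5*n - 3)) − (-4), i.e. -12*3**n*n**3 - 30*3**n*n**2 - 15*3**n*n - 9*3**n + 4.

S(n) = -12*3**n*n**3 - 30*3**n*n**2 - 15*3**n*n - 9*3**n + 4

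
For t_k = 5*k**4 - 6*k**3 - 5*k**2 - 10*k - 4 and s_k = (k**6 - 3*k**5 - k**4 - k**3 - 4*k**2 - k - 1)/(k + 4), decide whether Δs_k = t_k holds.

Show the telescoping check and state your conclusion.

Invalid: residual 3*(-4*k**5 - 18*k**4 + 32*k**3 + 26*k**2 + 44*k + 15)/(k**2 + 9*k + 20) ≠ 0.

s_(k+1) = (k**6 + 3*k**5 - k**4 - 15*k**3 - 28*k**2 - 25*k - 10)/(k + 5)
s_(k+1) − s_k = (5*k**6 + 27*k**5 - 13*k**4 - 79*k**3 - 116*k**2 - 104*k - 35)/(k**2 + 9*k + 20)
(s_(k+1) − s_k) − t_k = 3*(-4*k**5 - 18*k**4 + 32*k**3 + 26*k**2 + 44*k + 15)/(k**2 + 9*k + 20)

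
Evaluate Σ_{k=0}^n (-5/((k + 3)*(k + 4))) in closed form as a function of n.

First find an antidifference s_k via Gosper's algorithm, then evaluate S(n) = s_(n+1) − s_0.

r(k) = (k + 3)/(k + 5) after simplifying.
A = k + 3, B = k + 5, C = 1.
Solve (k + 3)·f(k+1) − (k + 4)·f(k) = 1.
d = 1 from the (1,1,0) case.
Solving with deg f ≤ 1: f(k) = k/3.
R(k) = B(k−1)·f(k)/C(k) = k*(k + 4)/3; s_k = R·t_k = -5*k/(3*k + 9).
s_(k+1) − s_k = -5/(k**2 + 7*k + 12) = t_k.
Evaluate: s_(n+1) = 5*(-n - 1)/(3*(n + 4)); subtract s_(0) = 0 ⇒ S(n) = 5*(-n - 1)/(3*(n + 4)).

S(n) = 5*(-n - 1)/(3*(n + 4))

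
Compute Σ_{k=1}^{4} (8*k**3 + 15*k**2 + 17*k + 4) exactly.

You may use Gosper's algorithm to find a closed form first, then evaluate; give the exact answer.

Σ = 1436

t_(k+1)/t_k = (8*k**3 + 39*k**2 + 71*k + 44)/(8*k**3 + 15*k**2 + 17*k + 4).
Gosper form: A/B · C(k+1)/C(k) with A=1, B=1, C=k**3 + 15*k**2/8 + 17*k/8 + 1/2.
Set up (1)·f(k+1) − (1)·f(k) − (k**3 + 15*k**2/8 + 17*k/8 + 1/2) = 0.
Bound: deg f ≤ 4.
Solving with deg f ≤ 4: f(k) = k*(2*k - 1)*(k**2 + k + 2)/8.
So s_k = (B(k−1)f/C)·t_k = (k*(2*k - 1)*(k**2 + k + 2)/(8*k**3 + 15*k**2 + 17*k + 4))·t_k = k*(2*k**3 + k**2 + 3*k - 2).
Δs = 8*k**3 + 15*k**2 + 17*k + 4, as required.
Evaluate s at k=5 and k=1: 1440 and 4; difference 1436.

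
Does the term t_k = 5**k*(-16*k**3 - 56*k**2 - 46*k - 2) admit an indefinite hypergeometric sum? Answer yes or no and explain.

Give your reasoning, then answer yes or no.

Yes. s_k = 5**k*(-4*k**3 + k**2 + k + 2).

t_(k+1)/t_k = 5*(8*k**3 + 52*k**2 + 103*k + 60)/(8*k**3 + 28*k**2 + 23*k + 1).
Take A(k)=5, B(k)=1, C(k)=k**3 + 7*k**2/2 + 23*k/8 + 1/8.
Need (5)·f(k+1) − (1)·f(k) = k**3 + 7*k**2/2 + 23*k/8 + 1/8.
Bound: deg f ≤ 3.
Match coefficients ⇒ f(k) = (k - 1)*(4*k**2 + 3*k + 2)/16.
R(k) = B(k−1)·f(k)/C(k) = (k - 1)*(4*k**2 + 3*k + 2)/(2*(8*k**3 + 28*k**2 + 23*k + 1)); s_k = R·t_k = 5**k*(-4*k**3 + k**2 + k + 2).
Δs = 5**k*(-16*k**3 - 56*k**2 - 46*k - 2), as required.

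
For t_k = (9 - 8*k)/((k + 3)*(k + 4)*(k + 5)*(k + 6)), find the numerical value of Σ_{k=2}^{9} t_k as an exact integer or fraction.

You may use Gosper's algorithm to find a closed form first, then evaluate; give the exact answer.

Step 1: r(k) = (k + 3)*(8*k - 1)/((k + 7)*(8*k - 9)).
Take A(k)=k + 3, B(k)=k + 7, C(k)=k - 9/8.
Solve (k + 3)·f(k+1) − (k + 6)·f(k) = k - 9/8.
deg f ≤ 3 (via 1,1,1).
Solve for f: f(k) = k*(k**2 + 12*k - 193)/480 (degree 3 ≤ 3).
Then R = B(k−1)f/C = k*(k + 6)*(k**2 + 12*k - 193)/(60*(8*k - 9)), so s_k = R(k)·t_k = k*(-k**2 - 12*k + 193)/(60*(k + 3)*(k + 4)*(k + 5)).
Δs = (9 - 8*k)/(k**4 + 18*k**3 + 119*k**2 + 342*k + 360), as required.
Sum = s_(10) − s_(2); s_(10) = -3/1820, s_(2) = 11/420 ⇒ -38/1365.

Σ = -38/1365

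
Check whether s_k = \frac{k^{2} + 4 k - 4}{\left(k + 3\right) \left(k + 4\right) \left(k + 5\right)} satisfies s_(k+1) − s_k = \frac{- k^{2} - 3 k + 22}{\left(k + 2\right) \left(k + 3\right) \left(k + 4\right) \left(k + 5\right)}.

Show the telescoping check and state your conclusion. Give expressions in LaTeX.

Invalid: residual \frac{3 \left(2 k^{2} + 7 k - 26\right)}{k^{5} + 20 k^{4} + 155 k^{3} + 580 k^{2} + 1044 k + 720} ≠ 0.

s_(k+1) = (4*k + (k + 1)**2)/((k + 4)*(k + 5)*(k + 6))
s_(k+1) − s_k = (-k**2 - k + 27)/(k**4 + 18*k**3 + 119*k**2 + 342*k + 360)
(s_(k+1) − s_k) − t_k = 3*(2*k**2 + 7*k - 26)/(k**5 + 20*k**4 + 155*k**3 + 580*k**2 + 1044*k + 720)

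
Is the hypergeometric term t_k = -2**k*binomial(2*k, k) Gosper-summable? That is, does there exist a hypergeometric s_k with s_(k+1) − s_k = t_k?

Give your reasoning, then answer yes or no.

No — negative degree bound, so no certificate f.

Compute t_(k+1)/t_k: get 4*(2*k + 1)/(k + 1).
Gosper form: A/B · C(k+1)/C(k) with A=8*k + 4, B=k + 1, C=1.
Need (8*k + 4)·f(k+1) − (k)·f(k) = 1.
Degrees (1,1,0) ⇒ d ≤ -1.
Negative degree bound (-1): no f exists, t_k not Gosper-summable.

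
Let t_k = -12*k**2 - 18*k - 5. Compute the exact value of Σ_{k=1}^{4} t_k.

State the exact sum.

t_(k+1)/t_k = (12*k**2 + 42*k + 35)/(12*k**2 + 18*k + 5).
Normal form (A,B,C) = (1, 1, k**2 + 3*k/2 + 5/12).
Key eq: (1)·f(k+1) = (1)·f(k) + (k**2 + 3*k/2 + 5/12).
Bound: deg f ≤ 3.
Match coefficients ⇒ f(k) = k*(4*k**2 + 3*k - 2)/12.
Then R = B(k−1)f/C = k*(4*k**2 + 3*k - 2)/(12*k**2 + 18*k + 5), so s_k = R(k)·t_k = k*(-4*k**2 - 3*k + 2).
s_(k+1) − s_k = -12*k**2 - 18*k - 5 = t_k.
Σ_(k=1)^(4) t_k = s_(5) − s_(1) = -565 − (-5) = -560.

Σ = -560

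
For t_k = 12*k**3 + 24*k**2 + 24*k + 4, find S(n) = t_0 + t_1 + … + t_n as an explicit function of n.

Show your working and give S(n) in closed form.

Compute t_(k+1)/t_k: get (3*k**3 + 15*k**2 + 27*k + 16)/(3*k**3 + 6*k**2 + 6*k + 1).
So A=1 and B=1, with C=k**3 + 2*k**2 + 2*k + 1/3.
Set up (1)·f(k+1) − (1)·f(k) − (k**3 + 2*k**2 + 2*k + 1/3) = 0.
d = 4 from the (0,0,3) case.
Solve for f: f(k) = k*(3*k**3 + 2*k**2 + 3*k - 4)/12 (degree 4 ≤ 4).
Get s_k = R·t_k = k*(3*k**3 + 2*k**2 + 3*k - 4) with R(k) = B(k−1)f(k)/C(k) = k*(3*k**3 + 2*k**2 + 3*k - 4)/(4*(3*k**3 + 6*k**2 + 6*k + 1)).
Check: Δs_k = 12*k**3 + 24*k**2 + 24*k + 4. ✓
Evaluate: s_(n+1) = 3*n**4 + 14*n**3 + 27*n**2 + 20*n + 4; subtract s_(0) = 0 ⇒ S(n) = 3*n**4 + 14*n**3 + 27*n**2 + 20*n + 4.

S(n) = 3*n**4 + 14*n**3 + 27*n**2 + 20*n + 4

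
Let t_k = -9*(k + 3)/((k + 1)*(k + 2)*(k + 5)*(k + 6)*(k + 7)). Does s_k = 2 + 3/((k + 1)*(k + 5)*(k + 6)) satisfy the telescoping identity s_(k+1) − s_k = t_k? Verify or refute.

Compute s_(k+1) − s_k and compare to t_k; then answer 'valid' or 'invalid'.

s_(k+1) = 2 + 3/((k + 2)*(k + 6)*(k + 7))
s_(k+1) − s_k = 9*(-k - 3)/(k**5 + 21*k**4 + 163*k**3 + 567*k**2 + 844*k + 420)
(s_(k+1) − s_k) − t_k = 0

Valid — Δs_k = t_k.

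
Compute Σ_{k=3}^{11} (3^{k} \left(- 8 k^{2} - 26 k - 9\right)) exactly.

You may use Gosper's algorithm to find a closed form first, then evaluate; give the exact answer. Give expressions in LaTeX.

r(k) = 3*(8*k**2 + 42*k + 43)/(8*k**2 + 26*k + 9) after simplifying.
Normal form (A,B,C) = (3, 1, k**2 + 13*k/4 + 9/8).
f must satisfy (3)·f(k+1) − (1)·f(k) = k**2 + 13*k/4 + 9/8.
Degrees (0,0,2) ⇒ d ≤ 2.
A polynomial solution: f(k) = (k + 1)*(4*k - 3)/8.
R(k) = B(k−1)·f(k)/C(k) = (k + 1)*(4*k - 3)/(8*k**2 + 26*k + 9); s_k = R·t_k = 3**k*(-4*k**2 - k + 3).
s_(k+1) − s_k = 3**k*(-8*k**2 - 26*k - 9) = t_k.
Sum = s_(12) − s_(3); s_(12) = -310892985, s_(3) = -972 ⇒ -310892013.

Σ = -310892013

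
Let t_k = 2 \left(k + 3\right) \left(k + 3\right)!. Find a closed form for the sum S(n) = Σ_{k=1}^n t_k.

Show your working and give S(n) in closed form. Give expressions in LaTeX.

S(n) = 2 \left(n + 4\right)! - 48

t_(k+1)/t_k = (k + 4)**2/(k + 3).
Gosper form: A/B · C(k+1)/C(k) with A=k + 4, B=1, C=k + 3.
Need (k + 4)·f(k+1) − (1)·f(k) = k + 3.
Bound: deg f ≤ 0.
A polynomial solution: f(k) = 1.
Certificate R = B(k−1)f/C = 1/(k + 3) gives s_k = 2*factorial(k + 3).
Check: Δs_k = 2*(k + 3)*factorial(k + 3). ✓
Σ_(k=1)^n t_k = s_(n+1) − s_(1) = (2*factorial(n + 4)) − (48), i.e. 2*factorial(n + 4) - 48.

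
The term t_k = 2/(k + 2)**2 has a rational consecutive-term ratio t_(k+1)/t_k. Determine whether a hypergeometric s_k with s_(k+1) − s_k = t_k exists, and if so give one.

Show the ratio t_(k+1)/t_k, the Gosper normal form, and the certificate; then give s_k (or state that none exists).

Step 1: r(k) = (k + 2)**2/(k + 3)**2.
Factor: A=k**2 + 4*k + 4; B=k**2 + 6*k + 9; C=1.
Set up (k**2 + 4*k + 4)·f(k+1) − (k**2 + 4*k + 4)·f(k) − (1) = 0.
Degrees (2,2,0) ⇒ d ≤ 0.
Put f(k) = c0: A·f(k+1) − B(k−1)·f(k) − C = -1; need -1 = 0 — inconsistent ⇒ no f, not summable.

none (Gosper's algorithm certifies no s_k)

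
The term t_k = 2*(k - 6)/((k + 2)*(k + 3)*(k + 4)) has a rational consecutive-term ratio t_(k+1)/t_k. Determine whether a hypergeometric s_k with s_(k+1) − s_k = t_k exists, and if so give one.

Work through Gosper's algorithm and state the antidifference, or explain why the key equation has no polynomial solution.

The ratio is (k - 5)*(k + 2)/((k - 6)*(k + 5)).
Gosper form: A/B · C(k+1)/C(k) with A=k + 2, B=k + 5, C=k - 6.
f must satisfy (k + 2)·f(k+1) − (k + 4)·f(k) = k - 6.
Degrees (1,1,1) ⇒ d ≤ 2.
Match coefficients ⇒ f(k) = -k*(k + 8)/3.
R(k) = B(k−1)·f(k)/C(k) = -k*(k + 4)*(k + 8)/(3*(k - 6)); s_k = R·t_k = 2*k*(-k - 8)/(3*(k + 2)*(k + 3)).
s_(k+1) − s_k = 2*(k - 6)/(k**3 + 9*k**2 + 26*k + 24) = t_k.

s_k = 2*k*(-k - 8)/(3*(k + 2)*(k + 3))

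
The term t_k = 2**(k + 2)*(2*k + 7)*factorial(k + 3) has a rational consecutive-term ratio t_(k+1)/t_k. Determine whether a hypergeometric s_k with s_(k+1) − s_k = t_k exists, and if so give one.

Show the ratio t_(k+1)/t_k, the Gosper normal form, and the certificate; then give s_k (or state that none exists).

s_k = 2**(k + 2)*factorial(k + 3)

The ratio is 2*(k + 4)*(2*k + 9)/(2*k + 7).
A = 2*k + 8, B = 1, C = k + 7/2.
Set up (2*k + 8)·f(k+1) − (1)·f(k) − (k + 7/2) = 0.
From deg A=1, deg B=0, deg C=1: d=0.
Match coefficients ⇒ f(k) = 1/2.
Then R = B(k−1)f/C = 1/(2*k + 7), so s_k = R(k)·t_k = 2**(k + 2)*factorial(k + 3).
Check: Δs_k = 2**(k + 2)*(2*k + 7)*factorial(k + 3). ✓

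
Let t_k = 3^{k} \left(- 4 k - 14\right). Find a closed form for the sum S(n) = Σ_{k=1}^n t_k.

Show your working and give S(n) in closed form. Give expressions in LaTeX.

S(n) = - 6 \cdot 3^{n} n - 18 \cdot 3^{n} + 18

r(k) = 3*(2*k + 9)/(2*k + 7) after simplifying.
Take A(k)=3, B(k)=1, C(k)=k + 7/2.
Key eq: (3)·f(k+1) = (1)·f(k) + (k + 7/2).
From deg A=0, deg B=0, deg C=1: d=1.
Coefficient equations give f(k) = (k + 2)/2.
Then R = B(k−1)f/C = (k + 2)/(2*k + 7), so s_k = R(k)·t_k = -2*3**k*(k + 2).
Δs = 3**k*(-4*k - 14), as required.
Evaluate: s_(n+1) = 6*3**n*(-n - 3); subtract s_(1) = -18 ⇒ S(n) = -6*3**n*n - 18*3**n + 18.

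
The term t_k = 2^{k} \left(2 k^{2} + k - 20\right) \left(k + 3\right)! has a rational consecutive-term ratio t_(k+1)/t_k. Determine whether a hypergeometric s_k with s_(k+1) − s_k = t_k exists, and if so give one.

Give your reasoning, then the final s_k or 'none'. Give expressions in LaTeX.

r(k) = 2*(k + 4)*(k + 2*(k + 1)**2 - 19)/(2*k**2 + k - 20) after simplifying.
Normal form (A,B,C) = (2*k + 8, 1, k**2 + k/2 - 10).
Key eq: (2*k + 8)·f(k+1) = (1)·f(k) + (k**2 + k/2 - 10).
deg f ≤ 1 (via 1,0,2).
Match coefficients ⇒ f(k) = (k - 4)/2.
Get s_k = R·t_k = 2**k*(k - 4)*factorial(k + 3) with R(k) = B(k−1)f(k)/C(k) = (k - 4)/(2*k**2 + k - 20).
Δs = 2**k*(2*k**2 + k - 20)*factorial(k + 3), as required.

s_k = 2^{k} \left(k - 4\right) \left(k + 3\right)!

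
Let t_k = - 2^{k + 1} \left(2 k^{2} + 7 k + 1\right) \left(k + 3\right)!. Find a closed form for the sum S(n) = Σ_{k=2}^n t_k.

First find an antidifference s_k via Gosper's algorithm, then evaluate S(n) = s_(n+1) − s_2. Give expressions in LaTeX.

S(n) = - 4 \cdot 2^{n} n \left(n + 4\right)! + 960

t_(k+1)/t_k = 2*(2*k**3 + 19*k**2 + 54*k + 40)/(2*k**2 + 7*k + 1).
A = 2*k + 8, B = 1, C = k**2 + 7*k/2 + 1/2.
Set up (2*k + 8)·f(k+1) − (1)·f(k) − (k**2 + 7*k/2 + 1/2) = 0.
From deg A=1, deg B=0, deg C=2: d=1.
Solving with deg f ≤ 1: f(k) = (k - 1)/2.
Get s_k = R·t_k = -2**(k + 1)*(k - 1)*factorial(k + 3) with R(k) = B(k−1)f(k)/C(k) = (k - 1)/(2*k**2 + 7*k + 1).
Verify: -2**(k + 1)*(2*k**2 + 7*k + 1)*factorial(k + 3) matches t_k.
Evaluate: s_(n+1) = -2**(n + 2)*n*factorial(n + 4); subtract s_(2) = -960 ⇒ S(n) = -4*2**n*n*factorial(n + 4) + 960.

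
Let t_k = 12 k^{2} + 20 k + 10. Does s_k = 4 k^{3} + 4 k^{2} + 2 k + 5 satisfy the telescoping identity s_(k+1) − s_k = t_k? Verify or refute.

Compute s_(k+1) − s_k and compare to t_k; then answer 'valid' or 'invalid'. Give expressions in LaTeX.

valid (s_(k+1) − s_k reduces to t_k)

s_(k+1) = 4*k**3 + 16*k**2 + 22*k + 15
s_(k+1) − s_k = 12*k**2 + 20*k + 10
(s_(k+1) − s_k) − t_k = 0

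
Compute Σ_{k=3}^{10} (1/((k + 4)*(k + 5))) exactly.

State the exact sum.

t_(k+1)/t_k = (k + 4)/(k + 6).
Factor: A=k + 4; B=k + 6; C=1.
f must satisfy (k + 4)·f(k+1) − (k + 5)·f(k) = 1.
Bound: deg f ≤ 1.
Solving with deg f ≤ 1: f(k) = k/4.
So s_k = (B(k−1)f/C)·t_k = (k*(k + 5)/4)·t_k = k/(4*(k + 4)).
Δs = 1/(k**2 + 9*k + 20), as required.
Telescoping: Σ = s_(11) − s_(3) = 11/60 − (3/28) = 8/105.

Σ = 8/105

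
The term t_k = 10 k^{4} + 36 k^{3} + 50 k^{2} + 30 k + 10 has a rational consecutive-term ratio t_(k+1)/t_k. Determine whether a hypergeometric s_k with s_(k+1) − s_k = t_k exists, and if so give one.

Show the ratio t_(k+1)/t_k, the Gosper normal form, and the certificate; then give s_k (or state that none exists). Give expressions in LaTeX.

The ratio is (5*k**4 + 38*k**3 + 109*k**2 + 139*k + 68)/(5*k**4 + 18*k**3 + 25*k**2 + 15*k + 5).
Factor: A=1; B=1; C=k**4 + 18*k**3/5 + 5*k**2 + 3*k + 1.
Need (1)·f(k+1) − (1)·f(k) = k**4 + 18*k**3/5 + 5*k**2 + 3*k + 1.
From deg A=0, deg B=0, deg C=4: d=5.
A polynomial solution: f(k) = k*(2*k**4 + 4*k**3 + 2*k**2 - k + 3)/10.
So s_k = (B(k−1)f/C)·t_k = (k*(2*k**4 + 4*k**3 + 2*k**2 - k + 3)/(2*(5*k**4 + 18*k**3 + 25*k**2 + 15*k + 5)))·t_k = k*(2*k**4 + 4*k**3 + 2*k**2 - k + 3).
s_(k+1) − s_k = 10*k**4 + 36*k**3 + 50*k**2 + 30*k + 10 = t_k.

s_k = k \left(2 k^{4} + 4 k^{3} + 2 k^{2} - k + 3\right)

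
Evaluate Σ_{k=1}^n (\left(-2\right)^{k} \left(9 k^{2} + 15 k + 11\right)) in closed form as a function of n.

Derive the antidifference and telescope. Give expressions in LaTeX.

Step 1: r(k) = 2*(-9*k**2 - 33*k - 35)/(9*k**2 + 15*k + 11).
So A=-2 and B=1, with C=k**2 + 5*k/3 + 11/9.
f must satisfy (-2)·f(k+1) − (1)·f(k) = k**2 + 5*k/3 + 11/9.
deg f ≤ 2 (via 0,0,2).
Coefficient equations give f(k) = -(3*k**2 + k + 1)/9.
Certificate R = B(k−1)f/C = -(3*k**2 + k + 1)/(9*k**2 + 15*k + 11) gives s_k = (-2)**k*(-3*k**2 - k - 1).
Verify: (-2)**k*(9*k**2 + 15*k + 11) matches t_k.
Evaluate: s_(n+1) = 2*(-2)**n*(3*n**2 + 7*n + 5); subtract s_(1) = 10 ⇒ S(n) = 6*(-2)**n*n**2 + 14*(-2)**n*n + 10*(-2)**n - 10.

S(n) = 6 \left(-2\right)^{n} n^{2} + 14 \left(-2\right)^{n} n + 10 \left(-2\right)^{n} - 10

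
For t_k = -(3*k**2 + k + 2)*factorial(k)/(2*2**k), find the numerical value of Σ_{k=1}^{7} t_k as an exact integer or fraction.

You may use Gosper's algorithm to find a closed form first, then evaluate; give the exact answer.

Σ = -7871/2

t_(k+1)/t_k = (k + 1)*(k + 3*(k + 1)**2 + 3)/(2*(3*k**2 + k + 2)).
Take A(k)=k/2 + 1/2, B(k)=1, C(k)=k**2 + k/3 + 2/3.
Solve (k/2 + 1/2)·f(k+1) − (1)·f(k) = k**2 + k/3 + 2/3.
Degrees (1,0,2) ⇒ d ≤ 1.
Solve for f: f(k) = 2*(3*k + 1)/3 (degree 1 ≤ 1).
R(k) = B(k−1)·f(k)/C(k) = 2*(3*k + 1)/(3*k**2 + k + 2); s_k = R·t_k = -(3*k + 1)*factorial(k)/2**k.
Verify: -(3*k**2 + k + 2)*factorial(k)/(2*2**k) matches t_k.
Sum = s_(8) − s_(1); s_(8) = -7875/2, s_(1) = -2 ⇒ -7871/2.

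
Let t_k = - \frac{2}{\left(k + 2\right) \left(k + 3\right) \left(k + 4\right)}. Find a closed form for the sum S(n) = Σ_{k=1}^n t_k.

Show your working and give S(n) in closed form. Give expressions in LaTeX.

r(k) = (k + 2)/(k + 5) after simplifying.
Normal form (A,B,C) = (k + 2, k + 5, 1).
Key eq: (k + 2)·f(k+1) = (k + 4)·f(k) + (1).
From deg A=1, deg B=1, deg C=0: d=2.
Match coefficients ⇒ f(k) = k*(k + 5)/12.
R(k) = B(k−1)·f(k)/C(k) = k*(k + 4)*(k + 5)/12; s_k = R·t_k = k*(-k - 5)/(6*(k + 2)*(k + 3)).
Check: Δs_k = -2/(k**3 + 9*k**2 + 26*k + 24). ✓
Telescope: S(n) = s_(n+1) − s_(1) = (-n**2 - 7*n - 6)/(6*(n**2 + 7*n + 12)) − (-1/12) = n*(-n - 7)/(12*(n**2 + 7*n + 12)).

S(n) = \frac{n \left(- n - 7\right)}{12 \left(n^{2} + 7 n + 12\right)}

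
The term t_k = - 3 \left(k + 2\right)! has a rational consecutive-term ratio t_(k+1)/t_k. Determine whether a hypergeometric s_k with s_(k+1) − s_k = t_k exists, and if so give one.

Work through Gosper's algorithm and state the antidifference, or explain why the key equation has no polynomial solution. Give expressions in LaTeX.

not Gosper-summable; s_k does not exist

r(k) = k + 3 after simplifying.
Factor: A=k + 3; B=1; C=1.
f must satisfy (k + 3)·f(k+1) − (1)·f(k) = 1.
Bound: deg f ≤ -1.
d = -1 < 0 ⇒ no nonzero polynomial f; not summable.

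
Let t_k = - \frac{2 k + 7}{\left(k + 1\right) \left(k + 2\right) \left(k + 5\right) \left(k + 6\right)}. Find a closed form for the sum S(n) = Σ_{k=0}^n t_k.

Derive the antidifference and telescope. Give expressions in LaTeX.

S(n) = \frac{- n^{2} - 8 n - 7}{5 \left(n^{2} + 8 n + 12\right)}

Ratio r(k) = (k + 1)*(k + 5)*(2*k + 9)/((k + 3)*(k + 7)*(2*k + 7)).
Normal form (A,B,C) = (k + 1, k + 7, k**3 + 21*k**2/2 + 73*k/2 + 42).
Set up (k + 1)·f(k+1) − (k + 6)·f(k) − (k**3 + 21*k**2/2 + 73*k/2 + 42) = 0.
Bound: deg f ≤ 5.
Coefficient equations give f(k) = k*(k + 2)*(k + 3)*(k + 4)*(k + 6)/10.
Get s_k = R·t_k = k*(-k - 6)/(5*(k**2 + 6*k + 5)) with R(k) = B(k−1)f(k)/C(k) = k*(k + 2)*(k + 6)**2/(5*(2*k + 7)).
s_(k+1) − s_k = (-2*k - 7)/(k**4 + 14*k**3 + 65*k**2 + 112*k + 60) = t_k.
s_(n+1) = (-n**2 - 8*n - 7)/(5*(n**2 + 8*n + 12)) and s_(0) = 0, so S(n) = (-n**2 - 8*n - 7)/(5*(n**2 + 8*n + 12)).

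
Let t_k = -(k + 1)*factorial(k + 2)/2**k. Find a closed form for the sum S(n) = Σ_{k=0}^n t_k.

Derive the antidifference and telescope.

S(n) = 4 - factorial(n + 3)/2**n

The ratio is (k + 2)*(k + 3)/(2*(k + 1)).
Take A(k)=k/2 + 3/2, B(k)=1, C(k)=k + 1.
f must satisfy (k/2 + 3/2)·f(k+1) − (1)·f(k) = k + 1.
Bound: deg f ≤ 0.
A polynomial solution: f(k) = 2.
Certificate R = B(k−1)f/C = 2/(k + 1) gives s_k = -2**(1 - k)*factorial(k + 2).
Check: Δs_k = -(k + 1)*factorial(k + 2)/2**k. ✓
Σ_(k=0)^n t_k = s_(n+1) − s_(0) = (-factorial(n + 3)/2**n) − (-4), i.e. 4 - factorial(n + 3)/2**n.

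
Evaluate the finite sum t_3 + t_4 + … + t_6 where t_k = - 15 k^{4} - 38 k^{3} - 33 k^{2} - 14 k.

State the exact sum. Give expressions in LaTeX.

Σ = -53376

Step 1: r(k) = (15*k**4 + 98*k**3 + 237*k**2 + 254*k + 100)/(k*(15*k**3 + 38*k**2 + 33*k + 14)).
Take A(k)=1, B(k)=1, C(k)=k**4 + 38*k**3/15 + 11*k**2/5 + 14*k/15.
f must satisfy (1)·f(k+1) − (1)·f(k) = k**4 + 38*k**3/15 + 11*k**2/5 + 14*k/15.
Degrees (0,0,4) ⇒ d ≤ 5.
Match coefficients ⇒ f(k) = k*(k - 1)*(3*k**3 + 5*k**2 + 2*k + 2)/15.
Get s_k = R·t_k = k*(-3*k**4 - 2*k**3 + 3*k**2 + 2) with R(k) = B(k−1)f(k)/C(k) = (k - 1)*(3*k**3 + 5*k**2 + 2*k + 2)/(15*k**3 + 38*k**2 + 33*k + 14).
Check: Δs_k = k*(-15*k**3 - 38*k**2 - 33*k - 14). ✓
Telescoping: Σ = s_(7) − s_(3) = -54180 − (-804) = -53376.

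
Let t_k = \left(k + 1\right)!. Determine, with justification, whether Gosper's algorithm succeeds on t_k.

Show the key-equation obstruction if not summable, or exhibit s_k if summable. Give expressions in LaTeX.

No — key equation has no polynomial f.

r(k) = k + 2 after simplifying.
So A=k + 2 and B=1, with C=1.
Set up (k + 2)·f(k+1) − (1)·f(k) − (1) = 0.
Bound: deg f ≤ -1.
d = -1 < 0 ⇒ no nonzero polynomial f; not summable.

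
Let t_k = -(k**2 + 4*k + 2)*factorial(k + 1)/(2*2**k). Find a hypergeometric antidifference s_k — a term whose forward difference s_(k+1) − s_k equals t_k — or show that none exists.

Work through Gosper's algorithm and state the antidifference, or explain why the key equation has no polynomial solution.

s_k = -(k + 3)*factorial(k + 1)/2**k

The ratio is (k + 2)*(4*k + (k + 1)**2 + 6)/(2*(k**2 + 4*k + 2)).
Gosper form: A/B · C(k+1)/C(k) with A=k/2 + 1, B=1, C=k**2 + 4*k + 2.
Solve (k/2 + 1)·f(k+1) − (1)·f(k) = k**2 + 4*k + 2.
Bound: deg f ≤ 1.
Match coefficients ⇒ f(k) = 2*(k + 3).
So s_k = (B(k−1)f/C)·t_k = (2*(k + 3)/(k**2 + 4*k + 2))·t_k = -(k + 3)*factorial(k + 1)/2**k.
Verify: -(k**2 + 4*k + 2)*factorial(k + 1)/(2*2**k) matches t_k.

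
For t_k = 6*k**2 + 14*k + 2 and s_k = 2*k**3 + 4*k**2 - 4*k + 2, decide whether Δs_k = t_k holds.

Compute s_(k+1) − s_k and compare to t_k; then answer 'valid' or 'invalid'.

valid (s_(k+1) − s_k reduces to t_k)

s_(k+1) = 2*k**3 + 10*k**2 + 10*k + 4
s_(k+1) − s_k = 6*k**2 + 14*k + 2
(s_(k+1) − s_k) − t_k = 0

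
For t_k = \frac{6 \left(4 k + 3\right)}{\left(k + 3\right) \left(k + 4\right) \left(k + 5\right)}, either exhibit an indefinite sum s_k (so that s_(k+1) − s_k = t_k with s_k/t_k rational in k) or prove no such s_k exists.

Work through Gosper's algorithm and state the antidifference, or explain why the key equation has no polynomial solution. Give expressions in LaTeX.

s_k = \frac{3 k \left(5 k + 3\right)}{4 \left(k + 3\right) \left(k + 4\right)}

r(k) = (k + 3)*(4*k + 7)/((k + 6)*(4*k + 3)) after simplifying.
Take A(k)=k + 3, B(k)=k + 6, C(k)=k + 3/4.
f must satisfy (k + 3)·f(k+1) − (k + 5)·f(k) = k + 3/4.
deg f ≤ 2 (via 1,1,1).
Solve for f: f(k) = k*(5*k + 3)/32 (degree 2 ≤ 2).
Certificate R = B(k−1)f/C = k*(k + 5)*(5*k + 3)/(8*(4*k + 3)) gives s_k = 3*k*(5*k + 3)/(4*(k + 3)*(k + 4)).
Verify: 6*(4*k + 3)/(k**3 + 12*k**2 + 47*k + 60) matches t_k.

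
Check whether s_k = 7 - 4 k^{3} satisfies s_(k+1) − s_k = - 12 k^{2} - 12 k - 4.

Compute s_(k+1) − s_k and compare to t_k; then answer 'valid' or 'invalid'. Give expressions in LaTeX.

s_(k+1) = 7 - 4*(k + 1)**3
s_(k+1) − s_k = 4*k**3 - 4*(k + 1)**3
(s_(k+1) − s_k) − t_k = 0

Valid — Δs_k = t_k.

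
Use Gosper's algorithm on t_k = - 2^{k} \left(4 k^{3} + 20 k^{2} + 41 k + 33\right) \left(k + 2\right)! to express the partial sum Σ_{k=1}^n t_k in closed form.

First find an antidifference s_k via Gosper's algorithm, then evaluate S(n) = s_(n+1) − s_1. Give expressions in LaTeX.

S(n) = - 4 \cdot 2^{n} n^{2} \left(n + 3\right)! - 10 \cdot 2^{n} n \left(n + 3\right)! - 12 \cdot 2^{n} \left(n + 3\right)! + 72

Step 1: r(k) = 2*(4*k**4 + 44*k**3 + 189*k**2 + 377*k + 294)/(4*k**3 + 20*k**2 + 41*k + 33).
Factor: A=2*k + 6; B=1; C=k**3 + 5*k**2 + 41*k/4 + 33/4.
Key eq: (2*k + 6)·f(k+1) = (1)·f(k) + (k**3 + 5*k**2 + 41*k/4 + 33/4).
Bound: deg f ≤ 2.
Match coefficients ⇒ f(k) = (2*k**2 + k + 3)/4.
Certificate R = B(k−1)f/C = (2*k**2 + k + 3)/(4*k**3 + 20*k**2 + 41*k + 33) gives s_k = -2**k*(2*k**2 + k + 3)*factorial(k + 2).
s_(k+1) − s_k = -2**k*(4*k**3 + 20*k**2 + 41*k + 33)*factorial(k + 2) = t_k.
Σ_(k=1)^n t_k = s_(n+1) − s_(1) = (-2**(n + 1)*(2*n**2 + 5*n + 6)*factorial(n + 3)) − (-72), i.e. -4*2**n*n**2*factorial(n + 3) - 10*2**n*n*factorial(n + 3) - 12*2**n*factorial(n + 3) + 72.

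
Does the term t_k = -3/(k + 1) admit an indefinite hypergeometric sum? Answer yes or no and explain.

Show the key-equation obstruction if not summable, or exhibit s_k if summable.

No; the coefficient equations for f are inconsistent.

The ratio is (k + 1)/(k + 2).
Take A(k)=k + 1, B(k)=k + 2, C(k)=1.
Set up (k + 1)·f(k+1) − (k + 1)·f(k) − (1) = 0.
d = 0 from the (1,1,0) case.
f = c0 ⇒ A·f(k+1) − B(k−1)·f(k) − C = -1. The system {-1 = 0} is inconsistent; no antidifference.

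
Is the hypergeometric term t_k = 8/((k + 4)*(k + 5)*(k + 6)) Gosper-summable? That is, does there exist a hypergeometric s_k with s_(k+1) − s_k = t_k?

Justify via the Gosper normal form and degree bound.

Yes. s_k = k*(k + 9)/(5*(k + 4)*(k + 5)).

r(k) = (k + 4)/(k + 7) after simplifying.
A = k + 4, B = k + 7, C = 1.
f must satisfy (k + 4)·f(k+1) − (k + 6)·f(k) = 1.
From deg A=1, deg B=1, deg C=0: d=2.
A polynomial solution: f(k) = k*(k + 9)/40.
Certificate R = B(k−1)f/C = k*(k + 6)*(k + 9)/40 gives s_k = k*(k + 9)/(5*(k + 4)*(k + 5)).
s_(k+1) − s_k = 8/(k**3 + 15*k**2 + 74*k + 120) = t_k.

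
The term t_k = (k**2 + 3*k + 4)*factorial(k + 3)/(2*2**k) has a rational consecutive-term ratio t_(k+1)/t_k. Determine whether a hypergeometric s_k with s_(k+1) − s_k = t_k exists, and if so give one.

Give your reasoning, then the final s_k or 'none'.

s_k = k*factorial(k + 3)/2**k

t_(k+1)/t_k = (k + 4)*(3*k + (k + 1)**2 + 7)/(2*(k**2 + 3*k + 4)).
Take A(k)=k/2 + 2, B(k)=1, C(k)=k**2 + 3*k + 4.
Need (k/2 + 2)·f(k+1) − (1)·f(k) = k**2 + 3*k + 4.
From deg A=1, deg B=0, deg C=2: d=1.
Solving with deg f ≤ 1: f(k) = 2*k.
So s_k = (B(k−1)f/C)·t_k = (2*k/(k**2 + 3*k + 4))·t_k = k*factorial(k + 3)/2**k.
Δs = (k**2 + 3*k + 4)*factorial(k + 3)/(2*2**k), as required.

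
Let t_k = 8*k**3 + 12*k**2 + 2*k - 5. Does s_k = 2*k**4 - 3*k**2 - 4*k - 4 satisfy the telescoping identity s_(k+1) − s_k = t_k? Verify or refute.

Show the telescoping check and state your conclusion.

valid (s_(k+1) − s_k reduces to t_k)

s_(k+1) = -4*k + 2*(k + 1)**4 - 3*(k + 1)**2 - 8
s_(k+1) − s_k = 8*k**3 + 12*k**2 + 2*k - 5
(s_(k+1) − s_k) − t_k = 0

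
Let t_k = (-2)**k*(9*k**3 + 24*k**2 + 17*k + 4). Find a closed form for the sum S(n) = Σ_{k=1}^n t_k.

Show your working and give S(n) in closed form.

t_(k+1)/t_k = 2*(-9*k**3 - 51*k**2 - 92*k - 54)/(9*k**3 + 24*k**2 + 17*k + 4).
Factor: A=-2; B=1; C=k**3 + 8*k**2/3 + 17*k/9 + 4/9.
f must satisfy (-2)·f(k+1) − (1)·f(k) = k**3 + 8*k**2/3 + 17*k/9 + 4/9.
d = 3 from the (0,0,3) case.
A polynomial solution: f(k) = -k*(3*k**2 + 2*k - 3)/9.
Certificate R = B(k−1)f/C = -k*(3*k**2 + 2*k - 3)/(9*k**3 + 24*k**2 + 17*k + 4) gives s_k = (-2)**k*k*(-3*k**2 - 2*k + 3).
Verify: (-2)**k*(9*k**3 + 24*k**2 + 17*k + 4) matches t_k.
Σ_(k=1)^n t_k = s_(n+1) − s_(1) = (2*(-2)**n*(3*n**3 + 11*n**2 + 10*n + 2)) − (4), i.e. 6*(-2)**n*n**3 + 22*(-2)**n*n**2 + 20*(-2)**n*n + 4*(-2)**n - 4.

S(n) = 6*(-2)**n*n**3 + 22*(-2)**n*n**2 + 20*(-2)**n*n + 4*(-2)**n - 4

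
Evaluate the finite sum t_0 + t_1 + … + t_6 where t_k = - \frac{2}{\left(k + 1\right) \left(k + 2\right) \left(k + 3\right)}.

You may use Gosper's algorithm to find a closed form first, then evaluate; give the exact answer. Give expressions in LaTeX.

Σ = -35/72

r(k) = (k + 1)/(k + 4) after simplifying.
A = k + 1, B = k + 4, C = 1.
Solve (k + 1)·f(k+1) − (k + 3)·f(k) = 1.
d = 2 from the (1,1,0) case.
Solving with deg f ≤ 2: f(k) = k*(k + 3)/4.
So s_k = (B(k−1)f/C)·t_k = (k*(k + 3)**2/4)·t_k = k*(-k - 3)/(2*(k + 1)*(k + 2)).
Verify: -2/(k**3 + 6*k**2 + 11*k + 6) matches t_k.
Sum = s_(7) − s_(0); s_(7) = -35/72, s_(0) = 0 ⇒ -35/72.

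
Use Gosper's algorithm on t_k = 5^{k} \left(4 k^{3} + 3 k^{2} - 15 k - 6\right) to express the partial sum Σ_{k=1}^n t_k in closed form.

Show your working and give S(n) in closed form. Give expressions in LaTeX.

r(k) = 5*(4*k**3 + 15*k**2 + 3*k - 14)/(4*k**3 + 3*k**2 - 15*k - 6) after simplifying.
So A=5 and B=1, with C=k**3 + 3*k**2/4 - 15*k/4 - 3/2.
Solve (5)·f(k+1) − (1)·f(k) = k**3 + 3*k**2/4 - 15*k/4 - 3/2.
d = 3 from the (0,0,3) case.
Solving with deg f ≤ 3: f(k) = (k**3 - 3*k**2 + 1)/4.
Then R = B(k−1)f/C = (k**3 - 3*k**2 + 1)/(4*k**3 + 3*k**2 - 15*k - 6), so s_k = R(k)·t_k = 5**k*(k**3 - 3*k**2 + 1).
Δs = 5**k*(4*k**3 + 3*k**2 - 15*k - 6), as required.
Evaluate: s_(n+1) = 5**(n + 1)*(n**3 - 3*n - 1); subtract s_(1) = -5 ⇒ S(n) = 5*5**n*n**3 - 15*5**n*n - 5*5**n + 5.

S(n) = 5 \cdot 5^{n} n^{3} - 15 \cdot 5^{n} n - 5 \cdot 5^{n} + 5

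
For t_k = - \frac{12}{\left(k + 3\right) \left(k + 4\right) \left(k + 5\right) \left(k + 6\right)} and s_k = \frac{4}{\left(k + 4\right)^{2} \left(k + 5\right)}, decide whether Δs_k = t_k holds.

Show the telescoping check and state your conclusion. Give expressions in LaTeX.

s_(k+1) = 4/((k + 5)**2*(k + 6))
s_(k+1) − s_k = 4*((k + 4)**2 - (k + 5)*(k + 6))/((k + 4)**2*(k + 5)**2*(k + 6))
(s_(k+1) − s_k) − t_k = 8*(2*k + 9)/(k**6 + 27*k**5 + 301*k**4 + 1773*k**3 + 5818*k**2 + 10080*k + 7200)

Invalid: residual \frac{8 \left(2 k + 9\right)}{k^{6} + 27 k^{5} + 301 k^{4} + 1773 k^{3} + 5818 k^{2} + 10080 k + 7200} ≠ 0.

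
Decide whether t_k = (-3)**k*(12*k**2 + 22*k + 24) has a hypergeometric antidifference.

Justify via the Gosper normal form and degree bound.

Step 1: r(k) = 3*(-6*k**2 - 23*k - 29)/(6*k**2 + 11*k + 12).
Factor: A=-3; B=1; C=k**2 + 11*k/6 + 2.
Key eq: (-3)·f(k+1) = (1)·f(k) + (k**2 + 11*k/6 + 2).
From deg A=0, deg B=0, deg C=2: d=2.
Solving with deg f ≤ 2: f(k) = -(3*k**2 + k + 3)/12.
Get s_k = R·t_k = (-3)**k*(-3*k**2 - k - 3) with R(k) = B(k−1)f(k)/C(k) = -(3*k**2 + k + 3)/(2*(6*k**2 + 11*k + 12)).
s_(k+1) − s_k = (-3)**k*(12*k**2 + 22*k + 24) = t_k.

Yes. s_k = (-3)**k*(-3*k**2 - k - 3).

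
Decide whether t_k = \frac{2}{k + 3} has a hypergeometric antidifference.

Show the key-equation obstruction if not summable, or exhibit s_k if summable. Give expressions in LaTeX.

No — the linear system for f has no solution.

r(k) = (k + 3)/(k + 4) after simplifying.
Gosper form: A/B · C(k+1)/C(k) with A=k + 3, B=k + 4, C=1.
Set up (k + 3)·f(k+1) − (k + 3)·f(k) − (1) = 0.
Degrees (1,1,0) ⇒ d ≤ 0.
Write f(k) = c0. Then LHS − RHS = -1, requiring -1 = 0: contradictory. No certificate.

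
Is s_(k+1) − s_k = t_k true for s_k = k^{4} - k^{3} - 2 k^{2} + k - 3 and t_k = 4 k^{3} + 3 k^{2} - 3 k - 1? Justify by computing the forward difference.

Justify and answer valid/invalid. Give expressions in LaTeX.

s_(k+1) = k**4 + 3*k**3 + k**2 - 2*k - 4
s_(k+1) − s_k = 4*k**3 + 3*k**2 - 3*k - 1
(s_(k+1) − s_k) − t_k = 0

Valid: the claim telescopes to t_k.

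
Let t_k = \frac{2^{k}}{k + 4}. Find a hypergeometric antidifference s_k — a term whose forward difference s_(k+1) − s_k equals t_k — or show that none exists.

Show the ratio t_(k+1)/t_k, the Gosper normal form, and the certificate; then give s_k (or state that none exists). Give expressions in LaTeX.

The ratio is 2*(k + 4)/(k + 5).
A = 2*k + 8, B = k + 5, C = 1.
Solve (2*k + 8)·f(k+1) − (k + 4)·f(k) = 1.
d = -1 from the (1,1,0) case.
d = -1 < 0 ⇒ no nonzero polynomial f; not summable.

none — t_k is not Gosper-summable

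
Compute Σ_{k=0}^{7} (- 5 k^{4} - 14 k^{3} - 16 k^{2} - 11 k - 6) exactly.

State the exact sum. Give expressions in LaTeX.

Σ = -36952

The ratio is (5*k**4 + 34*k**3 + 88*k**2 + 105*k + 52)/(5*k**4 + 14*k**3 + 16*k**2 + 11*k + 6).
So A=1 and B=1, with C=k**4 + 14*k**3/5 + 16*k**2/5 + 11*k/5 + 6/5.
Solve (1)·f(k+1) − (1)·f(k) = k**4 + 14*k**3/5 + 16*k**2/5 + 11*k/5 + 6/5.
Degrees (0,0,4) ⇒ d ≤ 5.
Solving with deg f ≤ 5: f(k) = k*(k**4 + k**3 + k + 3)/5.
Get s_k = R·t_k = k*(-k**4 - k**3 - k - 3) with R(k) = B(k−1)f(k)/C(k) = k*(k**4 + k**3 + k + 3)/(5*k**4 + 14*k**3 + 16*k**2 + 11*k + 6).
s_(k+1) − s_k = -5*k**4 - 14*k**3 - 16*k**2 - 11*k - 6 = t_k.
Sum = s_(8) − s_(0); s_(8) = -36952, s_(0) = 0 ⇒ -36952.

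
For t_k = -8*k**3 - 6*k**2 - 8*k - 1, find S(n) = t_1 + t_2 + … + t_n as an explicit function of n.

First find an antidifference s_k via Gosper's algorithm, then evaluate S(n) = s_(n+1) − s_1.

S(n) = n*(-2*n**3 - 6*n**2 - 9*n - 6)

t_(k+1)/t_k = (8*k**3 + 30*k**2 + 44*k + 23)/(8*k**3 + 6*k**2 + 8*k + 1).
Factor: A=1; B=1; C=k**3 + 3*k**2/4 + k + 1/8.
Solve (1)·f(k+1) − (1)·f(k) = k**3 + 3*k**2/4 + k + 1/8.
d = 4 from the (0,0,3) case.
Match coefficients ⇒ f(k) = k*(2*k**3 - 2*k**2 + 3*k - 2)/8.
R(k) = B(k−1)·f(k)/C(k) = k*(2*k**3 - 2*k**2 + 3*k - 2)/(8*k**3 + 6*k**2 + 8*k + 1); s_k = R·t_k = k*(-2*k**3 + 2*k**2 - 3*k + 2).
Check: Δs_k = -8*k**3 - 6*k**2 - 8*k - 1. ✓
s_(n+1) = -2*n**4 - 6*n**3 - 9*n**2 - 6*n - 1 and s_(1) = -1, so S(n) = n*(-2*n**3 - 6*n**2 - 9*n - 6).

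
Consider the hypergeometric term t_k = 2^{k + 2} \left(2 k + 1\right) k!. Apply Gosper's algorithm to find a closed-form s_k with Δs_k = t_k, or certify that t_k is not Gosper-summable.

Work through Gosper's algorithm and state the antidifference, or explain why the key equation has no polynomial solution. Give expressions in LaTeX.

s_k = 2^{k + 2} k!

Step 1: r(k) = 2*(k + 1)*(2*k + 3)/(2*k + 1).
A = 2*k + 2, B = 1, C = k + 1/2.
Key eq: (2*k + 2)·f(k+1) = (1)·f(k) + (k + 1/2).
d = 0 from the (1,0,1) case.
Match coefficients ⇒ f(k) = 1/2.
Certificate R = B(k−1)f/C = 1/(2*k + 1) gives s_k = 2**(k + 2)*factorial(k).
Verify: 2**(k + 2)*(2*k + 1)*factorial(k) matches t_k.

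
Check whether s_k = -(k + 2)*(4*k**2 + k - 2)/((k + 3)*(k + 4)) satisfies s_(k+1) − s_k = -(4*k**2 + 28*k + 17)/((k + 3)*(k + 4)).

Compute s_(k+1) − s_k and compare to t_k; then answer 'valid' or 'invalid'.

Invalid: residual 2*(27*k + 19)/(k**3 + 12*k**2 + 47*k + 60) ≠ 0.

s_(k+1) = -(k + 3)*(k + 4*(k + 1)**2 - 1)/((k + 4)*(k + 5))
s_(k+1) − s_k = (-4*k**3 - 48*k**2 - 103*k - 47)/(k**3 + 12*k**2 + 47*k + 60)
(s_(k+1) − s_k) − t_k = 2*(27*k + 19)/(k**3 + 12*k**2 + 47*k + 60)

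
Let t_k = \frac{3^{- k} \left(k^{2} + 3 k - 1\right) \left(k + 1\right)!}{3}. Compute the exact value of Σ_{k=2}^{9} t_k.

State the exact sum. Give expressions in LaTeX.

The ratio is (k + 2)*(3*k + (k + 1)**2 + 2)/(3*(k**2 + 3*k - 1)).
Gosper form: A/B · C(k+1)/C(k) with A=k/3 + 2/3, B=1, C=k**2 + 3*k - 1.
f must satisfy (k/3 + 2/3)·f(k+1) − (1)·f(k) = k**2 + 3*k - 1.
Degrees (1,0,2) ⇒ d ≤ 1.
Solve for f: f(k) = 3*(k + 3) (degree 1 ≤ 1).
Then R = B(k−1)f/C = 3*(k + 3)/(k**2 + 3*k - 1), so s_k = R(k)·t_k = (k + 3)*factorial(k + 1)/3**k.
Δs = (k**2 + 3*k - 1)*factorial(k + 1)/(3*3**k), as required.
Σ_(k=2)^(9) t_k = s_(10) − s_(2) = 6406400/729 − (10/3) = 6403970/729.

Σ = 6403970/729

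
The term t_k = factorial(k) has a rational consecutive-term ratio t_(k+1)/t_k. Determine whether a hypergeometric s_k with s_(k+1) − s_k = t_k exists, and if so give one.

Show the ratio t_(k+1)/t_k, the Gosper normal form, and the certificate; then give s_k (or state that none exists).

not Gosper-summable; s_k does not exist

Ratio r(k) = k + 1.
Take A(k)=k + 1, B(k)=1, C(k)=1.
f must satisfy (k + 1)·f(k+1) − (1)·f(k) = 1.
Bound: deg f ≤ -1.
deg f ≤ -1 is impossible — no certificate.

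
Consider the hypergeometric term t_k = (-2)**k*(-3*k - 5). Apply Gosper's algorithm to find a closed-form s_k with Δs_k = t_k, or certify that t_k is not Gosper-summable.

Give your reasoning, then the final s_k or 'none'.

s_k = (-2)**k*(k + 1)

Compute t_(k+1)/t_k: get 2*(-3*k - 8)/(3*k + 5).
Normal form (A,B,C) = (-2, 1, k + 5/3).
Key eq: (-2)·f(k+1) = (1)·f(k) + (k + 5/3).
From deg A=0, deg B=0, deg C=1: d=1.
Coefficient equations give f(k) = -(k + 1)/3.
R(k) = B(k−1)·f(k)/C(k) = -(k + 1)/(3*k + 5); s_k = R·t_k = (-2)**k*(k + 1).
Check: Δs_k = (-2)**k*(-3*k - 5). ✓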